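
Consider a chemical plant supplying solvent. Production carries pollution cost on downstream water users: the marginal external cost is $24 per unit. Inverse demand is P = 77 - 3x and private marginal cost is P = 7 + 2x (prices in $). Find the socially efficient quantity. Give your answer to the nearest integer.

Social marginal cost = private MC + MEC = 31 + 2x.
Set SMC = demand: 31 + 2x = 77 - 3x → x* = 9.2000.

x* = 9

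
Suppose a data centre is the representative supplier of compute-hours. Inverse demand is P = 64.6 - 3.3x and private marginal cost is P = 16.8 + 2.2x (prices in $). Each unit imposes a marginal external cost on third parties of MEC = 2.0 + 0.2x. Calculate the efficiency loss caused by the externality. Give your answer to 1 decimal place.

DWL = $1.2

Market equilibrium (private): 16.8 + 2.2x = 64.6 - 3.3x → x_m = 8.6909.
Social marginal cost = private MC + MEC = 18.8 + 2.4x.
Set SMC = demand: 18.8 + 2.4x = 64.6 - 3.3x → x* = 8.0351.
Between x* and x_m the wedge SMC − demand runs linearly from 0 to MEC(x_m), so the loss is a triangle.
DWL = ½ × 0.6558 × 3.7382 = 1.2258.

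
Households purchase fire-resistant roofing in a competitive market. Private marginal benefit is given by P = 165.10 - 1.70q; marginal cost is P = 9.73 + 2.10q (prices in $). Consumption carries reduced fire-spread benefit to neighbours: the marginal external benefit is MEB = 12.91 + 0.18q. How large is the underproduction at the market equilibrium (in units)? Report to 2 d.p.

5.60 units

Market equilibrium (private): 9.73 + 2.10q = 165.10 - 1.70q → q_m = 40.8868.
Social marginal benefit = demand + MEB = 178.01 - 1.52q.
Set SMB = MC: 178.01 - 1.52q = 9.73 + 2.10q → q* = 46.4862.
Gap = |40.8868 − 46.4862| = 5.5994.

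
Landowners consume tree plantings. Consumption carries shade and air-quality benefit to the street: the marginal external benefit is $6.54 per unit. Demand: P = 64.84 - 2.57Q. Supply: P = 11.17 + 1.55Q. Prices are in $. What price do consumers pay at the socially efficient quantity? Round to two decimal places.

P = $27.28

Social marginal benefit = demand + MEB = 71.38 - 2.57Q.
Set SMB = MC: 71.38 - 2.57Q = 11.17 + 1.55Q → Q* = 14.6141.
Consumer price on the demand curve at Q*: 64.84 − 2.57×14.6141 = 27.2818.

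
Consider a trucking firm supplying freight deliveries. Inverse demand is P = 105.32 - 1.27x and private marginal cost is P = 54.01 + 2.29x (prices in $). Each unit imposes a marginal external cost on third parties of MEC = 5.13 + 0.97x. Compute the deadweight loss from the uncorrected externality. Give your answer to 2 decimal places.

DWL = $40.31

Market equilibrium (private): 54.01 + 2.29x = 105.32 - 1.27x → x_m = 14.4129.
Social marginal cost = private MC + MEC = 59.14 + 3.26x.
Set SMC = demand: 59.14 + 3.26x = 105.32 - 1.27x → x* = 10.1943.
The welfare-loss triangle has base |x_m − x*| and height MEC(x_m) (the vertical gap between SMC and demand is zero at x* and MEC at x_m).
DWL = ½ × 4.2186 × 19.1105 = 40.3098.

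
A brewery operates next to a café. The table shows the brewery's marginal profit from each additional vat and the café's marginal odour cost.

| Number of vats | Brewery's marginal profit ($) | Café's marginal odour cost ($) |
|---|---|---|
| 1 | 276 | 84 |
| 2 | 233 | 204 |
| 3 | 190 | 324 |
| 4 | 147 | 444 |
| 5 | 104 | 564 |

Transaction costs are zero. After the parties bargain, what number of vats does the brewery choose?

2

Bargaining reaches the level where marginal profit last exceeds marginal odour cost.
That holds through level 2 (233 ≥ 204) but not at 3 (190 < 324).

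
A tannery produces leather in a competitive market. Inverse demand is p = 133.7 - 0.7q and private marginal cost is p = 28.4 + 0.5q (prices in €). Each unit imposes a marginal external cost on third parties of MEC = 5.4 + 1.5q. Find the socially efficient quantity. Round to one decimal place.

Social marginal cost = private MC + MEC = 33.8 + 2.0q.
Set SMC = demand: 33.8 + 2.0q = 133.7 - 0.7q → q* = 37.0000.

q* = 37.0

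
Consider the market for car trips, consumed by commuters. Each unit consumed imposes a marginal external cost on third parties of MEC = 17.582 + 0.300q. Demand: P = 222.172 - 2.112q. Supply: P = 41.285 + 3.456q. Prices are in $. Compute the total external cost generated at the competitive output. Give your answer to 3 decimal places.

Market equilibrium (private): 41.285 + 3.456q = 222.172 - 2.112q → q_m = 32.4869.
Total external cost = ∫₀^{q_m} (17.582 + 0.300q) dq = 17.582×32.4869 + ½×0.300×32.4869² = 729.4945.

$729.494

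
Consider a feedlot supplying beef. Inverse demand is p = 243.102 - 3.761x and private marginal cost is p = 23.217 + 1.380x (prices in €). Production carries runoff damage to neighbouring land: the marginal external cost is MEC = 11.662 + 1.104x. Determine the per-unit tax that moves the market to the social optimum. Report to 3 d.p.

tax = €48.472 per unit

Social marginal cost = private MC + MEC = 34.879 + 2.484x.
Set SMC = demand: 34.879 + 2.484x = 243.102 - 3.761x → x* = 33.3424.
The Pigouvian tax equals MEC at x*: 11.662 + 1.104×33.3424 = 48.4720.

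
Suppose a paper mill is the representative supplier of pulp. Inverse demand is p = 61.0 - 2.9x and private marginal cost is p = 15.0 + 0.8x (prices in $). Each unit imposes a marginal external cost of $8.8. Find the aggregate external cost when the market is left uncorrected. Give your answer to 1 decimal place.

$109.4

Market equilibrium (private): 15.0 + 0.8x = 61.0 - 2.9x → x_m = 12.4324.
Total external cost = MEC × x_m = 8.8 × 12.4324 = 109.4051.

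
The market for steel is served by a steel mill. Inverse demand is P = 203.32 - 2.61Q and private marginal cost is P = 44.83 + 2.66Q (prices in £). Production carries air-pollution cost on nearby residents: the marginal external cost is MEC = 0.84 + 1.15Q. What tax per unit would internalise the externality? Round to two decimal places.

Social marginal cost = private MC + MEC = 45.67 + 3.81Q.
Set SMC = demand: 45.67 + 3.81Q = 203.32 - 2.61Q → Q* = 24.5561.
The Pigouvian tax equals MEC at Q*: 0.84 + 1.15×24.5561 = 29.0795.

tax = £29.08 per unit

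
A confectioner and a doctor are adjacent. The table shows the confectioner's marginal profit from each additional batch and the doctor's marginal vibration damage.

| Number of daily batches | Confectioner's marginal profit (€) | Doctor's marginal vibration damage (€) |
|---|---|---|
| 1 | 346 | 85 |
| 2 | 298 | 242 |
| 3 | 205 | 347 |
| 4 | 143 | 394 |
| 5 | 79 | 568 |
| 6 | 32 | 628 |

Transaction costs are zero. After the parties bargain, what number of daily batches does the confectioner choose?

Bargaining reaches the level where marginal profit last exceeds marginal vibration damage.
That holds through level 2 (298 ≥ 242) but not at 3 (205 < 347).

2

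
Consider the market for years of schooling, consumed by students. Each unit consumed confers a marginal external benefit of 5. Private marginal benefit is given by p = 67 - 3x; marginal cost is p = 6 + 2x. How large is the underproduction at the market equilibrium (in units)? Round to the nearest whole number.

Market equilibrium (private): 6 + 2x = 67 - 3x → x_m = 12.2000.
Social marginal benefit = demand + MEB = 72 - 3x.
Set SMB = MC: 72 - 3x = 6 + 2x → x* = 13.2000.
Gap = |12.2000 − 13.2000| = 1.0000.

1 units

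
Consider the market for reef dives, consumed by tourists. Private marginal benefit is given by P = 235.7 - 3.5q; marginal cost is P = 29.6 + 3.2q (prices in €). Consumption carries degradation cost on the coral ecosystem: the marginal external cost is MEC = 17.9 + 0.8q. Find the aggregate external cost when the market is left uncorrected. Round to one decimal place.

Market equilibrium (private): 29.6 + 3.2q = 235.7 - 3.5q → q_m = 30.7612.
Total external cost = ∫₀^{q_m} (17.9 + 0.8q) dq = 17.9×30.7612 + ½×0.8×30.7612² = 929.1261.

€929.1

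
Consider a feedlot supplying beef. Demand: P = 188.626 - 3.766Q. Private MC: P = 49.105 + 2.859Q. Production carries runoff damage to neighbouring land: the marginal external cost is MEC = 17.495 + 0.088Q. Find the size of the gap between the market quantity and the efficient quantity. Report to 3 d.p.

2.882 units

Market equilibrium (private): 49.105 + 2.859Q = 188.626 - 3.766Q → Q_m = 21.0598.
Social marginal cost = private MC + MEC = 66.600 + 2.947Q.
Set SMC = demand: 66.600 + 2.947Q = 188.626 - 3.766Q → Q* = 18.1776.
Gap = |21.0598 − 18.1776| = 2.8822.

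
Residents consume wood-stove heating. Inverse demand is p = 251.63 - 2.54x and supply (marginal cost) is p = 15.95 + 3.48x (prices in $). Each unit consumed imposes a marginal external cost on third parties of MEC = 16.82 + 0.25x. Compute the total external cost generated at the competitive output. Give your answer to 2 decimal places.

$850.08

Market equilibrium (private): 15.95 + 3.48x = 251.63 - 2.54x → x_m = 39.1495.
Total external cost = ∫₀^{x_m} (16.82 + 0.25x) dx = 16.82×39.1495 + ½×0.25×39.1495² = 850.0800.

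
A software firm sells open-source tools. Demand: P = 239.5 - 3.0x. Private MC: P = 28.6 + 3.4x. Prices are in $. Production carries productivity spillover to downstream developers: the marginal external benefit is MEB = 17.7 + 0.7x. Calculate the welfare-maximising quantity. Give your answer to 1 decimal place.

x* = 40.1

Social marginal cost = private MC − MEB = 10.9 + 2.7x.
Set SMC = demand: 10.9 + 2.7x = 239.5 - 3.0x → x* = 40.1053.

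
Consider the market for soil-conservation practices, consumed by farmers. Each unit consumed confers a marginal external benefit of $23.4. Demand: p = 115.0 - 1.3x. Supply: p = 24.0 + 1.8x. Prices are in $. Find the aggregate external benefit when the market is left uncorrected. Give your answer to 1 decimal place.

Market equilibrium (private): 24.0 + 1.8x = 115.0 - 1.3x → x_m = 29.3548.
Total external benefit = MEB × x_m = 23.4 × 29.3548 = 686.9023.

$686.9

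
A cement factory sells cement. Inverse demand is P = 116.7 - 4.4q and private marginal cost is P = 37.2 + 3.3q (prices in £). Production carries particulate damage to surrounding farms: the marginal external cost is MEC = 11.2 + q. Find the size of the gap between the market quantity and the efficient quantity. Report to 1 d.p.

2.5 units

Market equilibrium (private): 37.2 + 3.3q = 116.7 - 4.4q → q_m = 10.3247.
Social marginal cost = private MC + MEC = 48.4 + 4.3q.
Set SMC = demand: 48.4 + 4.3q = 116.7 - 4.4q → q* = 7.8506.
Gap = |10.3247 − 7.8506| = 2.4741.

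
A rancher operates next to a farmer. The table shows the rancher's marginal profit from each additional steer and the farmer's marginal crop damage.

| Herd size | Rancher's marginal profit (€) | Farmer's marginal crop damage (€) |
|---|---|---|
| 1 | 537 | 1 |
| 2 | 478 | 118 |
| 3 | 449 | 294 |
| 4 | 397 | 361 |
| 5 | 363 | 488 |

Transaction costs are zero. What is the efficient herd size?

4

Bargaining reaches the level where marginal profit last exceeds marginal crop damage.
That holds through level 4 (397 ≥ 361) but not at 5 (363 < 488).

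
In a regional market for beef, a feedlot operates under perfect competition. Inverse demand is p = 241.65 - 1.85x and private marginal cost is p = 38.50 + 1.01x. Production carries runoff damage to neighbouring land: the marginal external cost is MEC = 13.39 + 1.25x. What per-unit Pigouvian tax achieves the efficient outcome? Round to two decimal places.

tax = 71.10 per unit

Social marginal cost = private MC + MEC = 51.89 + 2.26x.
Set SMC = demand: 51.89 + 2.26x = 241.65 - 1.85x → x* = 46.1703.
The Pigouvian tax equals MEC at x*: 13.39 + 1.25×46.1703 = 71.1029.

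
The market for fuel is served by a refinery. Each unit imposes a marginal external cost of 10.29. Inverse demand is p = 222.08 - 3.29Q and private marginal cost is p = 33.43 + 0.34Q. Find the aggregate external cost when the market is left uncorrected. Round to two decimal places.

534.77

Market equilibrium (private): 33.43 + 0.34Q = 222.08 - 3.29Q → Q_m = 51.9697.
Total external cost = MEC × Q_m = 10.29 × 51.9697 = 534.7682.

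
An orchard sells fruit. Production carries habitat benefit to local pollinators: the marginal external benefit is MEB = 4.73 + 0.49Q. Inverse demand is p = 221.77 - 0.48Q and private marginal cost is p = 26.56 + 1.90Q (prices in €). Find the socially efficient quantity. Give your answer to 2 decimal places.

Q* = 105.79

Social marginal cost = private MC − MEB = 21.83 + 1.41Q.
Set SMC = demand: 21.83 + 1.41Q = 221.77 - 0.48Q → Q* = 105.7884.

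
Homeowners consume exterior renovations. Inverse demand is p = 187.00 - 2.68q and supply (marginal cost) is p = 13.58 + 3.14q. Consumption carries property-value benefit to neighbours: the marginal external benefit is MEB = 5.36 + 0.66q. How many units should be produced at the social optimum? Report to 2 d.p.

Social marginal benefit = demand + MEB = 192.36 - 2.02q.
Set SMB = MC: 192.36 - 2.02q = 13.58 + 3.14q → q* = 34.6473.

q* = 34.65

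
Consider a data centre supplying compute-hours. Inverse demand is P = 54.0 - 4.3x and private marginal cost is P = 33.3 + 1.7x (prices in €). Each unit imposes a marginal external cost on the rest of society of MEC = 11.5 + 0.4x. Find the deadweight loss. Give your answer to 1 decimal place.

DWL = €13.0

Market equilibrium (private): 33.3 + 1.7x = 54.0 - 4.3x → x_m = 3.4500.
Social marginal cost = private MC + MEC = 44.8 + 2.1x.
Set SMC = demand: 44.8 + 2.1x = 54.0 - 4.3x → x* = 1.4375.
Height of the DWL triangle at x_m is SMC(x_m) − demand(x_m) = MEC(x_m) = 12.8800.
DWL = ½ × 2.0125 × 12.8800 = 12.9605.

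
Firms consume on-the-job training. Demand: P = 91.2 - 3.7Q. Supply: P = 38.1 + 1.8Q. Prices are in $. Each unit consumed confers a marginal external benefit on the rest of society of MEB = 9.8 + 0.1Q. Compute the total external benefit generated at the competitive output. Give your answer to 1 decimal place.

$99.3

Market equilibrium (private): 38.1 + 1.8Q = 91.2 - 3.7Q → Q_m = 9.6545.
Total external benefit = ∫₀^{Q_m} (9.8 + 0.1Q) dQ = 9.8×9.6545 + ½×0.1×9.6545² = 99.2746.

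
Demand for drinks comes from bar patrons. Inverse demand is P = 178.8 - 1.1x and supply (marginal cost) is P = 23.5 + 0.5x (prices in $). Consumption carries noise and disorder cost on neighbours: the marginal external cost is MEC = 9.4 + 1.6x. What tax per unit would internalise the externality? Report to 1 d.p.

tax = $82.4 per unit

Social marginal benefit = demand − MEC = 169.4 - 2.7x.
Set SMB = MC: 169.4 - 2.7x = 23.5 + 0.5x → x* = 45.5938.
The Pigouvian tax equals MEC at x*: 9.4 + 1.6×45.5938 = 82.3501.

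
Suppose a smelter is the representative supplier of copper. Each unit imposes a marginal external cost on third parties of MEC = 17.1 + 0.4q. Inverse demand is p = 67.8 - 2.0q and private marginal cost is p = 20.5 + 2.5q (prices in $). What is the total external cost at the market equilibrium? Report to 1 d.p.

$201.8

Market equilibrium (private): 20.5 + 2.5q = 67.8 - 2.0q → q_m = 10.5111.
Total external cost = ∫₀^{q_m} (17.1 + 0.4q) dq = 17.1×10.5111 + ½×0.4×10.5111² = 201.8365.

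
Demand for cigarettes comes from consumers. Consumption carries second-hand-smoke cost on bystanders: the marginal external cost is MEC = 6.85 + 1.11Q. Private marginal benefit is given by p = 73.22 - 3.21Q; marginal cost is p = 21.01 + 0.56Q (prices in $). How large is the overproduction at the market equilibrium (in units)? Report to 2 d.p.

Market equilibrium (private): 21.01 + 0.56Q = 73.22 - 3.21Q → Q_m = 13.8488.
Social marginal benefit = demand − MEC = 66.37 - 4.32Q.
Set SMB = MC: 66.37 - 4.32Q = 21.01 + 0.56Q → Q* = 9.2951.
Gap = |13.8488 − 9.2951| = 4.5537.

4.55 units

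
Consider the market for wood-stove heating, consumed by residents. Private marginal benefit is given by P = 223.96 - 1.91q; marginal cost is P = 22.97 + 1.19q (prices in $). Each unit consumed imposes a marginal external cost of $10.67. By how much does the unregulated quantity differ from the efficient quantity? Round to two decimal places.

Market equilibrium (private): 22.97 + 1.19q = 223.96 - 1.91q → q_m = 64.8355.
Social marginal benefit = demand − MEC = 213.29 - 1.91q.
Set SMB = MC: 213.29 - 1.91q = 22.97 + 1.19q → q* = 61.3935.
Gap = |64.8355 − 61.3935| = 3.4420.

3.44 units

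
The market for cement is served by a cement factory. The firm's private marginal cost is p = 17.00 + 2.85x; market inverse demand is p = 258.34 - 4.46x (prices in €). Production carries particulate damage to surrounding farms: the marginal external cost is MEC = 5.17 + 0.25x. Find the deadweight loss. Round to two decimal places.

Market equilibrium (private): 17.00 + 2.85x = 258.34 - 4.46x → x_m = 33.0150.
Social marginal cost = private MC + MEC = 22.17 + 3.10x.
Set SMC = demand: 22.17 + 3.10x = 258.34 - 4.46x → x* = 31.2394.
Height of the DWL triangle at x_m is SMC(x_m) − demand(x_m) = MEC(x_m) = 13.4238.
DWL = ½ × 1.7756 × 13.4238 = 11.9176.

DWL = €11.92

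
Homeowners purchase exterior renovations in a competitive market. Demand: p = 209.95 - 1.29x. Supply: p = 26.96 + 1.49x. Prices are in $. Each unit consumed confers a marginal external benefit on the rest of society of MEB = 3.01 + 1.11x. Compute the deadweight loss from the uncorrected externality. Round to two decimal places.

Market equilibrium (private): 26.96 + 1.49x = 209.95 - 1.29x → x_m = 65.8237.
Social marginal benefit = demand + MEB = 212.96 - 0.18x.
Set SMB = MC: 212.96 - 0.18x = 26.96 + 1.49x → x* = 111.3772.
Between x* and x_m the wedge SMB − MC runs linearly from 0 to MEB(x_m), so the loss is a triangle.
DWL = ½ × 45.5535 × 76.0744 = 1732.7276.

DWL = $1732.73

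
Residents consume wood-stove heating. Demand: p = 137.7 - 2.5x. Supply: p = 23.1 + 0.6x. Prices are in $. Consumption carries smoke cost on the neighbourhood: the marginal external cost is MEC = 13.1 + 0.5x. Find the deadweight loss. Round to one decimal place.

DWL = $138.5

Market equilibrium (private): 23.1 + 0.6x = 137.7 - 2.5x → x_m = 36.9677.
Social marginal benefit = demand − MEC = 124.6 - 3.0x.
Set SMB = MC: 124.6 - 3.0x = 23.1 + 0.6x → x* = 28.1944.
The loss is the area between SMB and MC from x* to x_m; with linear curves that's a triangle of height MEC(x_m).
DWL = ½ × 8.7733 × 31.5839 = 138.5475.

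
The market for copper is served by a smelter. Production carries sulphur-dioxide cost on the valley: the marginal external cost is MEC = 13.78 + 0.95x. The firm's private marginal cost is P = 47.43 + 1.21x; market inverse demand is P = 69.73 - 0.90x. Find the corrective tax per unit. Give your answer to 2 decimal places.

tax = 16.43 per unit

Social marginal cost = private MC + MEC = 61.21 + 2.16x.
Set SMC = demand: 61.21 + 2.16x = 69.73 - 0.90x → x* = 2.7843.
The Pigouvian tax equals MEC at x*: 13.78 + 0.95×2.7843 = 16.4251.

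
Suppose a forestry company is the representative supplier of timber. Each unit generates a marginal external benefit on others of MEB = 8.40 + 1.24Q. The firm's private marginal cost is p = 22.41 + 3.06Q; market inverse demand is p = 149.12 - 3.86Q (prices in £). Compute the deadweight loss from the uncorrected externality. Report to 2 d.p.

DWL = £85.17

Market equilibrium (private): 22.41 + 3.06Q = 149.12 - 3.86Q → Q_m = 18.3107.
Social marginal cost = private MC − MEB = 14.01 + 1.82Q.
Set SMC = demand: 14.01 + 1.82Q = 149.12 - 3.86Q → Q* = 23.7870.
The loss is the area between SMC and demand from Q* to Q_m; with linear curves that's a triangle of height MEB(Q_m).
DWL = ½ × 5.4763 × 31.1053 = 85.1710.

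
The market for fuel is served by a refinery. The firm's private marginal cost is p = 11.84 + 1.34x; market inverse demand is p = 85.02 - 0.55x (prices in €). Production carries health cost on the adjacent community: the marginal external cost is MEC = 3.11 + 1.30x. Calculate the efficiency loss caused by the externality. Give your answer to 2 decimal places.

DWL = €447.71

Market equilibrium (private): 11.84 + 1.34x = 85.02 - 0.55x → x_m = 38.7196.
Social marginal cost = private MC + MEC = 14.95 + 2.64x.
Set SMC = demand: 14.95 + 2.64x = 85.02 - 0.55x → x* = 21.9655.
The loss is the area between SMC and demand from x* to x_m; with linear curves that's a triangle of height MEC(x_m).
DWL = ½ × 16.7541 × 53.4454 = 447.7148.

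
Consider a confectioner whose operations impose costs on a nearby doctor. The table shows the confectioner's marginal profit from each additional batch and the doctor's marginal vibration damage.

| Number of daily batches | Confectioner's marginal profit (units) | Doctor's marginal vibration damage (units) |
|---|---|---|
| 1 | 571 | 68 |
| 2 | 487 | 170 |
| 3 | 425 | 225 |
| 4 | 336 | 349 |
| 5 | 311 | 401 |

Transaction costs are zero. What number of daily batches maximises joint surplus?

3

Bargaining reaches the level where marginal profit last exceeds marginal vibration damage.
That holds through level 3 (425 ≥ 225) but not at 4 (336 < 349).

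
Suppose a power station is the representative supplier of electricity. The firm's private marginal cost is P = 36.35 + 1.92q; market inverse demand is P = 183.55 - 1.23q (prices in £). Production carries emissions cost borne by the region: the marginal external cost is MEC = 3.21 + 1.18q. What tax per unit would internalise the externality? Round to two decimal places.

tax = £42.45 per unit

Social marginal cost = private MC + MEC = 39.56 + 3.10q.
Set SMC = demand: 39.56 + 3.10q = 183.55 - 1.23q → q* = 33.2540.
The Pigouvian tax equals MEC at q*: 3.21 + 1.18×33.2540 = 42.4497.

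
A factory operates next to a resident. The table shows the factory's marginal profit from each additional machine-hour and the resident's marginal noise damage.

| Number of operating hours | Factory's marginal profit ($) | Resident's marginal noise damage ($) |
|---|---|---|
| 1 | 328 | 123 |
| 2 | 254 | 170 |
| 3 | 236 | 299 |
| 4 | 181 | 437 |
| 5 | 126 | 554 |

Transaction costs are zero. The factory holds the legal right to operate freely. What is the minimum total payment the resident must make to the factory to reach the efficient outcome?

$543

Left alone the factory would choose level 5 (marginal profit stays positive).
Efficient level: k* = 2 (marginal profit ≥ marginal noise damage through 2).
The resident must at least cover the factory's forgone profit from cutting 5→2: 236 + 181 + 126 = 543.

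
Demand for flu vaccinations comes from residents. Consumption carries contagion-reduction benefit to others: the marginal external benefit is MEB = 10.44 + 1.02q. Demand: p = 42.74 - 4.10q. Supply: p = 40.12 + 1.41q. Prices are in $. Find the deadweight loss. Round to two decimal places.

DWL = $13.29

Market equilibrium (private): 40.12 + 1.41q = 42.74 - 4.10q → q_m = 0.4755.
Social marginal benefit = demand + MEB = 53.18 - 3.08q.
Set SMB = MC: 53.18 - 3.08q = 40.12 + 1.41q → q* = 2.9087.
Height of the DWL triangle at q_m is SMB(q_m) − MC(q_m) = MEB(q_m) = 10.9250.
DWL = ½ × 2.4332 × 10.9250 = 13.2914.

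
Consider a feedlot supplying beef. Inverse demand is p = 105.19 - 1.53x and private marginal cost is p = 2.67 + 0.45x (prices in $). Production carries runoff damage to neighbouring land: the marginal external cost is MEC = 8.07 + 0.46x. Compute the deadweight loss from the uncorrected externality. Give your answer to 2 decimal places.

DWL = $208.37

Market equilibrium (private): 2.67 + 0.45x = 105.19 - 1.53x → x_m = 51.7778.
Social marginal cost = private MC + MEC = 10.74 + 0.91x.
Set SMC = demand: 10.74 + 0.91x = 105.19 - 1.53x → x* = 38.7090.
The welfare-loss triangle has base |x_m − x*| and height MEC(x_m) (the vertical gap between SMC and demand is zero at x* and MEC at x_m).
DWL = ½ × 13.0688 × 31.8878 = 208.3676.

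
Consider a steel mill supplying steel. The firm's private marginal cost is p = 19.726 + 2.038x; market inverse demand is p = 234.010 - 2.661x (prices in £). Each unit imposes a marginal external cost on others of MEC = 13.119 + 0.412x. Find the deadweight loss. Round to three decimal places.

DWL = £99.595

Market equilibrium (private): 19.726 + 2.038x = 234.010 - 2.661x → x_m = 45.6020.
Social marginal cost = private MC + MEC = 32.845 + 2.450x.
Set SMC = demand: 32.845 + 2.450x = 234.010 - 2.661x → x* = 39.3592.
Between x* and x_m the wedge SMC − demand runs linearly from 0 to MEC(x_m), so the loss is a triangle.
DWL = ½ × 6.2428 × 31.9070 = 99.5945.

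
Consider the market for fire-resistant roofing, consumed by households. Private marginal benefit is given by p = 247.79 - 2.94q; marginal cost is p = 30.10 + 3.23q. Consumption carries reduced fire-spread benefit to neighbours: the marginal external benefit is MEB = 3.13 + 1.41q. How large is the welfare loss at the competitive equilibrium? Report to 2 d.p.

Market equilibrium (private): 30.10 + 3.23q = 247.79 - 2.94q → q_m = 35.2820.
Social marginal benefit = demand + MEB = 250.92 - 1.53q.
Set SMB = MC: 250.92 - 1.53q = 30.10 + 3.23q → q* = 46.3908.
The welfare-loss triangle has base |q_m − q*| and height MEB(q_m) (the vertical gap between SMB and MC is zero at q* and MEB at q_m).
DWL = ½ × 11.1088 × 52.8776 = 293.7033.

DWL = 293.70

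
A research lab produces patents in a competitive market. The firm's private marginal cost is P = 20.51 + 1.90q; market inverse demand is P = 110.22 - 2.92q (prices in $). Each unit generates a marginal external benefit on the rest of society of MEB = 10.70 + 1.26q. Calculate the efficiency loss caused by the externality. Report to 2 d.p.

Market equilibrium (private): 20.51 + 1.90q = 110.22 - 2.92q → q_m = 18.6120.
Social marginal cost = private MC − MEB = 9.81 + 0.64q.
Set SMC = demand: 9.81 + 0.64q = 110.22 - 2.92q → q* = 28.2051.
Between q* and q_m the wedge demand − SMC runs linearly from 0 to MEB(q_m), so the loss is a triangle.
DWL = ½ × 9.5931 × 34.1512 = 163.8079.

DWL = $163.81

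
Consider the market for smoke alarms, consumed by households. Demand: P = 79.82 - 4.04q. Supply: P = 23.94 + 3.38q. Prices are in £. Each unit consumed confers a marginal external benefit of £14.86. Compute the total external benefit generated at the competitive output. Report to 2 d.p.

£111.91

Market equilibrium (private): 23.94 + 3.38q = 79.82 - 4.04q → q_m = 7.5310.
Total external benefit = MEB × q_m = 14.86 × 7.5310 = 111.9107.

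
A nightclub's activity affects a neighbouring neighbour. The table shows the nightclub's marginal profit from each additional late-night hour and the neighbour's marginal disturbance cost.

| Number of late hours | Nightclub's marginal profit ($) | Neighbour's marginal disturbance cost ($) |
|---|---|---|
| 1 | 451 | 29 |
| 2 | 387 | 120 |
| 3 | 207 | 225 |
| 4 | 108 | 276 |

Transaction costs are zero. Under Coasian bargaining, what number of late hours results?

Bargaining reaches the level where marginal profit last exceeds marginal disturbance cost.
That holds through level 2 (387 ≥ 120) but not at 3 (207 < 225).

2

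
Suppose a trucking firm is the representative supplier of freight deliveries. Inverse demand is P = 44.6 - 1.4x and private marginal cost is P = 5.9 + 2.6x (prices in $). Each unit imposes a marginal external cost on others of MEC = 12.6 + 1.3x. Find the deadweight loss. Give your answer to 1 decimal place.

DWL = $59.8

Market equilibrium (private): 5.9 + 2.6x = 44.6 - 1.4x → x_m = 9.6750.
Social marginal cost = private MC + MEC = 18.5 + 3.9x.
Set SMC = demand: 18.5 + 3.9x = 44.6 - 1.4x → x* = 4.9245.
The welfare-loss triangle has base |x_m − x*| and height MEC(x_m) (the vertical gap between SMC and demand is zero at x* and MEC at x_m).
DWL = ½ × 4.7505 × 25.1775 = 59.8029.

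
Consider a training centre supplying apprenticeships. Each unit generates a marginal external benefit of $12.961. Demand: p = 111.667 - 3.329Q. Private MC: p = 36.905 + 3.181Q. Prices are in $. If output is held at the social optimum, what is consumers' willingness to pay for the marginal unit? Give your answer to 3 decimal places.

P = $66.808

Social marginal cost = private MC − MEB = 23.944 + 3.181Q.
Set SMC = demand: 23.944 + 3.181Q = 111.667 - 3.329Q → Q* = 13.4751.
Consumer price on the demand curve at Q*: 111.667 − 3.329×13.4751 = 66.8084.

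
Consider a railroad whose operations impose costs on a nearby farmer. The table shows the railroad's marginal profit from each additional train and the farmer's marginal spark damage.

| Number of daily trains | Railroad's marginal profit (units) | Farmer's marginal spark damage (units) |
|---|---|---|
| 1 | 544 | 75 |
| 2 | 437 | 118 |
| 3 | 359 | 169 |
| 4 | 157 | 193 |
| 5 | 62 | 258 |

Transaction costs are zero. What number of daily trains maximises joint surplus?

Bargaining reaches the level where marginal profit last exceeds marginal spark damage.
That holds through level 3 (359 ≥ 169) but not at 4 (157 < 193).

3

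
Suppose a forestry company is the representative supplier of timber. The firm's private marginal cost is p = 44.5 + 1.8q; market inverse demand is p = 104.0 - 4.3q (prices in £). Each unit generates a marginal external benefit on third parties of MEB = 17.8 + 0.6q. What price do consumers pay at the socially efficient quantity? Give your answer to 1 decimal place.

P = £43.6

Social marginal cost = private MC − MEB = 26.7 + 1.2q.
Set SMC = demand: 26.7 + 1.2q = 104.0 - 4.3q → q* = 14.0545.
Consumer price on the demand curve at q*: 104.0 − 4.3×14.0545 = 43.5657.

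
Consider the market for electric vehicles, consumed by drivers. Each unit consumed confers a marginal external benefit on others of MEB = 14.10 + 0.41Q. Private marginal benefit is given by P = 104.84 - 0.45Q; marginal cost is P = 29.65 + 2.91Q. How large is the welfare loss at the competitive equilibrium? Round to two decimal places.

Market equilibrium (private): 29.65 + 2.91Q = 104.84 - 0.45Q → Q_m = 22.3780.
Social marginal benefit = demand + MEB = 118.94 - 0.04Q.
Set SMB = MC: 118.94 - 0.04Q = 29.65 + 2.91Q → Q* = 30.2678.
The loss is the area between SMB and MC from Q* to Q_m; with linear curves that's a triangle of height MEB(Q_m).
DWL = ½ × 7.8898 × 23.2750 = 91.8175.

DWL = 91.82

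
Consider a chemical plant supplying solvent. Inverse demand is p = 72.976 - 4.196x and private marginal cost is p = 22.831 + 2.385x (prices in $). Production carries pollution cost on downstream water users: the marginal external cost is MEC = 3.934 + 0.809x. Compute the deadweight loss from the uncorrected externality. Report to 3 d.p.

DWL = $6.900

Market equilibrium (private): 22.831 + 2.385x = 72.976 - 4.196x → x_m = 7.6197.
Social marginal cost = private MC + MEC = 26.765 + 3.194x.
Set SMC = demand: 26.765 + 3.194x = 72.976 - 4.196x → x* = 6.2532.
Height of the DWL triangle at x_m is SMC(x_m) − demand(x_m) = MEC(x_m) = 10.0983.
DWL = ½ × 1.3665 × 10.0983 = 6.8997.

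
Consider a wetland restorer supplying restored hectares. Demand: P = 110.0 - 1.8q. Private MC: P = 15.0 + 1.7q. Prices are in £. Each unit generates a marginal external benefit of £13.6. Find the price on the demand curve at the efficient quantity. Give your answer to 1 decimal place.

Social marginal cost = private MC − MEB = 1.4 + 1.7q.
Set SMC = demand: 1.4 + 1.7q = 110.0 - 1.8q → q* = 31.0286.
Consumer price on the demand curve at q*: 110.0 − 1.8×31.0286 = 54.1485.

P = £54.1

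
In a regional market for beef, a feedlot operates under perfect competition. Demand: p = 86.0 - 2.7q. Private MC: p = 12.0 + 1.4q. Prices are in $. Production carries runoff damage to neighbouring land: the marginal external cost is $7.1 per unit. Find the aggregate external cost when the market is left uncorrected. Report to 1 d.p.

Market equilibrium (private): 12.0 + 1.4q = 86.0 - 2.7q → q_m = 18.0488.
Total external cost = MEC × q_m = 7.1 × 18.0488 = 128.1465.

$128.1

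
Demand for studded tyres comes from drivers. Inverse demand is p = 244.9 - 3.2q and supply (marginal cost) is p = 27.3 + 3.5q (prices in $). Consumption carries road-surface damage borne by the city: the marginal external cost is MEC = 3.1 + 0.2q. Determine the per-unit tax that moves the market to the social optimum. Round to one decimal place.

tax = $9.3 per unit

Social marginal benefit = demand − MEC = 241.8 - 3.4q.
Set SMB = MC: 241.8 - 3.4q = 27.3 + 3.5q → q* = 31.0870.
The Pigouvian tax equals MEC at q*: 3.1 + 0.2×31.0870 = 9.3174.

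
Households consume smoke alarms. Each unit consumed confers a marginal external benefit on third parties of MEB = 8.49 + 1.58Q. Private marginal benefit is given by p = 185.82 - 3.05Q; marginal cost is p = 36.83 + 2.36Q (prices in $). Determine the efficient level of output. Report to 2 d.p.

Social marginal benefit = demand + MEB = 194.31 - 1.47Q.
Set SMB = MC: 194.31 - 1.47Q = 36.83 + 2.36Q → Q* = 41.1175.

Q* = 41.12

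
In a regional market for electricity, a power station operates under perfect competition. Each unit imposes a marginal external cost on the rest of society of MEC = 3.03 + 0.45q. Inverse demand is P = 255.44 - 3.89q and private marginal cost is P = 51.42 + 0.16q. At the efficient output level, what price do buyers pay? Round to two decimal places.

P = 81.70

Social marginal cost = private MC + MEC = 54.45 + 0.61q.
Set SMC = demand: 54.45 + 0.61q = 255.44 - 3.89q → q* = 44.6644.
Consumer price on the demand curve at q*: 255.44 − 3.89×44.6644 = 81.6955.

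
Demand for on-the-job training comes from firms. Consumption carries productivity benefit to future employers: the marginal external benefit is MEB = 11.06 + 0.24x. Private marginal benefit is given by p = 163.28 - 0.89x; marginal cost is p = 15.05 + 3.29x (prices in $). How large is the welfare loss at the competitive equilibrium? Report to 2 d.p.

Market equilibrium (private): 15.05 + 3.29x = 163.28 - 0.89x → x_m = 35.4617.
Social marginal benefit = demand + MEB = 174.34 - 0.65x.
Set SMB = MC: 174.34 - 0.65x = 15.05 + 3.29x → x* = 40.4289.
Between x* and x_m the wedge SMB − MC runs linearly from 0 to MEB(x_m), so the loss is a triangle.
DWL = ½ × 4.9672 × 19.5708 = 48.6060.

DWL = $48.61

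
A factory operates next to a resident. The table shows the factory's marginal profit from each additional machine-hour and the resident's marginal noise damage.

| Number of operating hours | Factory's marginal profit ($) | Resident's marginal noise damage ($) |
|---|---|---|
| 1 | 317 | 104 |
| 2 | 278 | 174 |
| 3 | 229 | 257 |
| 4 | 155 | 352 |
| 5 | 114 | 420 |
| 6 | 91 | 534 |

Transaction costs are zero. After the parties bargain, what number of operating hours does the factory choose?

2

Bargaining reaches the level where marginal profit last exceeds marginal noise damage.
That holds through level 2 (278 ≥ 174) but not at 3 (229 < 257).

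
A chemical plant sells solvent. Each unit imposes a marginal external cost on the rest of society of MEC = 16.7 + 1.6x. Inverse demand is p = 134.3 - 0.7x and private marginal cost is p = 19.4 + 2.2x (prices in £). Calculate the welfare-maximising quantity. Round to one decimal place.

Social marginal cost = private MC + MEC = 36.1 + 3.8x.
Set SMC = demand: 36.1 + 3.8x = 134.3 - 0.7x → x* = 21.8222.

x* = 21.8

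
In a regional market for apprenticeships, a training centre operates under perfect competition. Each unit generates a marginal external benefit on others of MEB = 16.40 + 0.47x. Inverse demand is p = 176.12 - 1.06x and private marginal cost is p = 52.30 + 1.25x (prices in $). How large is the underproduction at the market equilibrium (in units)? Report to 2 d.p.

22.60 units

Market equilibrium (private): 52.30 + 1.25x = 176.12 - 1.06x → x_m = 53.6017.
Social marginal cost = private MC − MEB = 35.90 + 0.78x.
Set SMC = demand: 35.90 + 0.78x = 176.12 - 1.06x → x* = 76.2065.
Gap = |53.6017 − 76.2065| = 22.6048.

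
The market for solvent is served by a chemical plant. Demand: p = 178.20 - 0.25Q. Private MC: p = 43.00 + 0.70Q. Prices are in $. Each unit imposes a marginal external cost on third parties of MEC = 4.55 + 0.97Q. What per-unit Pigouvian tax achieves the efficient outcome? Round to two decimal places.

tax = $70.56 per unit

Social marginal cost = private MC + MEC = 47.55 + 1.67Q.
Set SMC = demand: 47.55 + 1.67Q = 178.20 - 0.25Q → Q* = 68.0469.
The Pigouvian tax equals MEC at Q*: 4.55 + 0.97×68.0469 = 70.5555.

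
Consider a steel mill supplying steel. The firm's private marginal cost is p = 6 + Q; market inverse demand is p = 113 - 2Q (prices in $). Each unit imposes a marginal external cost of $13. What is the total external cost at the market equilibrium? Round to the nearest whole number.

$464

Market equilibrium (private): 6 + Q = 113 - 2Q → Q_m = 35.6667.
Total external cost = MEC × Q_m = 13 × 35.6667 = 463.6671.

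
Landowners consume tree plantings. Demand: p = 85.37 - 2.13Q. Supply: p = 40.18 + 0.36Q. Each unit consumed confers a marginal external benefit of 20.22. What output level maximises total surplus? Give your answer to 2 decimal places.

Social marginal benefit = demand + MEB = 105.59 - 2.13Q.
Set SMB = MC: 105.59 - 2.13Q = 40.18 + 0.36Q → Q* = 26.2691.

Q* = 26.27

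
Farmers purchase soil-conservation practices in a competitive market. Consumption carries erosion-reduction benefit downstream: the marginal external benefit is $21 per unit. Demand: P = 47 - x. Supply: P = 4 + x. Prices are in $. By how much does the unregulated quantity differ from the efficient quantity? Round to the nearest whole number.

11 units

Market equilibrium (private): 4 + x = 47 - x → x_m = 21.5000.
Social marginal benefit = demand + MEB = 68 - x.
Set SMB = MC: 68 - x = 4 + x → x* = 32.0000.
Gap = |21.5000 − 32.0000| = 10.5000.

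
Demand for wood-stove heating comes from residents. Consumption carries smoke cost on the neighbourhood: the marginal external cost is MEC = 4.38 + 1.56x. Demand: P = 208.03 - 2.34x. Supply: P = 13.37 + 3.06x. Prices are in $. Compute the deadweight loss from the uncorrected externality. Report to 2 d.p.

DWL = $263.95

Market equilibrium (private): 13.37 + 3.06x = 208.03 - 2.34x → x_m = 36.0481.
Social marginal benefit = demand − MEC = 203.65 - 3.90x.
Set SMB = MC: 203.65 - 3.90x = 13.37 + 3.06x → x* = 27.3391.
Height of the DWL triangle at x_m is MC(x_m) − SMB(x_m) = MEC(x_m) = 60.6151.
DWL = ½ × 8.7090 × 60.6151 = 263.9485.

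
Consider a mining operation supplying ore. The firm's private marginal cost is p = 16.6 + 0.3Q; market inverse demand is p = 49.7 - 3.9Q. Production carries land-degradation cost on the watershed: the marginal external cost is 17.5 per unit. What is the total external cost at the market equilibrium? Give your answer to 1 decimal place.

137.9

Market equilibrium (private): 16.6 + 0.3Q = 49.7 - 3.9Q → Q_m = 7.8810.
Total external cost = MEC × Q_m = 17.5 × 7.8810 = 137.9175.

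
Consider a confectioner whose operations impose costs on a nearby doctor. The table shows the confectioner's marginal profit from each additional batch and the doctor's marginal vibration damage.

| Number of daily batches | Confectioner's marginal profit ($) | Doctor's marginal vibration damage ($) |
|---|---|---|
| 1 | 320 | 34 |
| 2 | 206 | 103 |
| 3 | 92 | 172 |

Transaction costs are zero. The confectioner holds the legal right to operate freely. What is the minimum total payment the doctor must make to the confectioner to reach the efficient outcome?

Left alone the confectioner would choose level 3 (marginal profit stays positive).
Efficient level: k* = 2 (marginal profit ≥ marginal vibration damage through 2).
The doctor must at least cover the confectioner's forgone profit from cutting 3→2: 92 = 92.

$92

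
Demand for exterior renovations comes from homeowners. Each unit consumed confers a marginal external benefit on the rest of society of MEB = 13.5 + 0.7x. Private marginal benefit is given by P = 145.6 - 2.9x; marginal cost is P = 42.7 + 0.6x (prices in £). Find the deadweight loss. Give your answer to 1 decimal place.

DWL = £207.4

Market equilibrium (private): 42.7 + 0.6x = 145.6 - 2.9x → x_m = 29.4000.
Social marginal benefit = demand + MEB = 159.1 - 2.2x.
Set SMB = MC: 159.1 - 2.2x = 42.7 + 0.6x → x* = 41.5714.
Between x* and x_m the wedge SMB − MC runs linearly from 0 to MEB(x_m), so the loss is a triangle.
DWL = ½ × 12.1714 × 34.0800 = 207.4007.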